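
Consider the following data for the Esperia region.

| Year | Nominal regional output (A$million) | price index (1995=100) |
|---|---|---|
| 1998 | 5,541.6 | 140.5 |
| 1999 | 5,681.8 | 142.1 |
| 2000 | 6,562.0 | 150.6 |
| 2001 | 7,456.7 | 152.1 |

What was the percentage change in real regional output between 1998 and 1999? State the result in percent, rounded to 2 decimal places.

1.38%

Real regional output 1998 = 5541.6/1.405 = 3944.20.
Real regional output 1999 = 5681.8/1.421 = 3998.45.
Change = 3998.45/3944.20 − 1 = 0.0138.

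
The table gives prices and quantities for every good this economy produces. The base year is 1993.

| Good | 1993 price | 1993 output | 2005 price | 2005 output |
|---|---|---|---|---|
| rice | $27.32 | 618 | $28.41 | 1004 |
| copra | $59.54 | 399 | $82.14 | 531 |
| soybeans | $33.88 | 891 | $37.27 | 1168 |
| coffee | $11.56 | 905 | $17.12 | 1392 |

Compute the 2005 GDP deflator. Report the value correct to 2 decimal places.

121.61

Nominal GDP 2005 = 28.41·1004 + 82.14·531 + 37.27·1168 + 17.12·1392 = 139502.38.
Real GDP 2005 (at 1993 prices) = 27.32·1004 + 59.54·531 + 33.88·1168 + 11.56·1392 = 114708.38.
Deflator = Nominal/Real × 100 = 139502.38/114708.38 × 100 = 121.615.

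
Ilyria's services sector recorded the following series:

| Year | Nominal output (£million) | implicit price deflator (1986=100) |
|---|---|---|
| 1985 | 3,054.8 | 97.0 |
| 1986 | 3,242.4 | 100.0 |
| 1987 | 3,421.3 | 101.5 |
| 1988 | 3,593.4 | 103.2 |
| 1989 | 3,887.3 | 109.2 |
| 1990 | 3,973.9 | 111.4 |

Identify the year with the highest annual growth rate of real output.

1986: real = 3242.4/1.000 = 3242.40; growth vs 1985 (3149.28) = 2.96%.
1987: real = 3421.3/1.015 = 3370.74; growth vs 1986 (3242.40) = 3.96%.
1988: real = 3593.4/1.032 = 3481.98; growth vs 1987 (3370.74) = 3.30%.
1989: real = 3887.3/1.092 = 3559.80; growth vs 1988 (3481.98) = 2.23%.
1990: real = 3973.9/1.114 = 3567.24; growth vs 1989 (3559.80) = 0.21%.

1987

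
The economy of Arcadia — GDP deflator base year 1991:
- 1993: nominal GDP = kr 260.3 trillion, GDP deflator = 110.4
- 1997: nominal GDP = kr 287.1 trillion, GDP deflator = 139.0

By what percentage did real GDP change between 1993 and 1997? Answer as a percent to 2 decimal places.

Real GDP 1993 = 260.3 / 1.104 = 235.78.
Real GDP 1997 = 287.1 / 1.390 = 206.55.
Real growth = 206.55 / 235.78 − 1 = -0.1240.

-12.40%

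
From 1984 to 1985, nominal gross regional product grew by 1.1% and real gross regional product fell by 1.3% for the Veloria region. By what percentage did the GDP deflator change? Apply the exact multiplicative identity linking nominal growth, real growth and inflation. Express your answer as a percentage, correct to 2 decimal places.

(1 + g_nom) = (1 + g_real)(1 + π), so π = 1.0110 / 0.9870 − 1 = 0.02432.

2.43%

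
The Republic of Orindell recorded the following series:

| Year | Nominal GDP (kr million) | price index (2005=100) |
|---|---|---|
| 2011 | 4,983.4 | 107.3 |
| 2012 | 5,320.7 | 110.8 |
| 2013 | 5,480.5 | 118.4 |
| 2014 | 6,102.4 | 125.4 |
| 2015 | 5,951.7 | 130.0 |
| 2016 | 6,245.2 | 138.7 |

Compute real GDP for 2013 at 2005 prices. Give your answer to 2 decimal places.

Real GDP 2013 = 5480.5 / 1.184 = 4628.80.

kr 4,628.80 million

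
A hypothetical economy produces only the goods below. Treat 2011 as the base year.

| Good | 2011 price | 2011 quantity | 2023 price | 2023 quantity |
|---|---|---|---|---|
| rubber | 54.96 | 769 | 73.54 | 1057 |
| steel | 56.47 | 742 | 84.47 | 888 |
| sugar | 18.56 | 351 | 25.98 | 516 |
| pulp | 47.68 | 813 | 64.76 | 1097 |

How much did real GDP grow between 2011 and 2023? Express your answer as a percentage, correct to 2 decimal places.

Real GDP 2011 = Nominal GDP 2011 = 54.96·769 + 56.47·742 + 18.56·351 + 47.68·813 = 129443.38.
Real GDP 2023 (at 2011 prices) = 54.96·1057 + 56.47·888 + 18.56·516 + 47.68·1097 = 170120.00.
Real growth = 170120.00/129443.38 − 1 = 0.3142.

31.42%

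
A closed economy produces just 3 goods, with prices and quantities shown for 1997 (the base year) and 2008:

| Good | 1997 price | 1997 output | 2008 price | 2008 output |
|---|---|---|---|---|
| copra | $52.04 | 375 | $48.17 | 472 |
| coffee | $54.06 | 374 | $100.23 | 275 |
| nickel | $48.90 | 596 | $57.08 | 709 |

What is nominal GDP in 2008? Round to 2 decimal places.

$90769.21

Nominal GDP 2008 = Σ (p_2008 × q_2008) = 48.17·472 + 100.23·275 + 57.08·709 = 90769.21.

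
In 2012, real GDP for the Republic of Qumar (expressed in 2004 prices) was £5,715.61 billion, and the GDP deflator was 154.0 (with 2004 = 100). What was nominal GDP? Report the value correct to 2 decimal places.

Nominal GDP = Real × (GDP deflator/100) = 5715.61 × 1.540 = 8802.04.

£8,802.04 billion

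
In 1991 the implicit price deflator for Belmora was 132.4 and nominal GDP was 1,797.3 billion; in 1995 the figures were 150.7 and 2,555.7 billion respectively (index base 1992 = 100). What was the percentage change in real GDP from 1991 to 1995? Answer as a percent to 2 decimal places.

Real GDP 1991 = 1797.3 / 1.324 = 1357.48.
Real GDP 1995 = 2555.7 / 1.507 = 1695.89.
Real growth = 1695.89 / 1357.48 − 1 = 0.2493.

24.93%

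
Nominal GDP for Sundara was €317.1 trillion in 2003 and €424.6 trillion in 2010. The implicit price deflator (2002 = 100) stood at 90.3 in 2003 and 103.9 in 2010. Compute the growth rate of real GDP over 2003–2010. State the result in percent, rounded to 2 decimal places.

Deflate each year: 2003 → 317.1/0.903 = 351.16; 2010 → 424.6/1.039 = 408.66.
So real GDP changed by 408.66/351.16 − 1 = 0.1637, i.e. 16.37%.

16.37%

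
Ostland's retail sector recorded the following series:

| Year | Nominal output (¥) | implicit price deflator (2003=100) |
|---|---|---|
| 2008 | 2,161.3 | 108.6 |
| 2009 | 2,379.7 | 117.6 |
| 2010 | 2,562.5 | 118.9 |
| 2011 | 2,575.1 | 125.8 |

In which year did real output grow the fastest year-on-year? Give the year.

2009: real = 2379.7/1.176 = 2023.55; growth vs 2008 (1990.15) = 1.68%.
2010: real = 2562.5/1.189 = 2155.17; growth vs 2009 (2023.55) = 6.50%.
2011: real = 2575.1/1.258 = 2046.98; growth vs 2010 (2155.17) = -5.02%.

2010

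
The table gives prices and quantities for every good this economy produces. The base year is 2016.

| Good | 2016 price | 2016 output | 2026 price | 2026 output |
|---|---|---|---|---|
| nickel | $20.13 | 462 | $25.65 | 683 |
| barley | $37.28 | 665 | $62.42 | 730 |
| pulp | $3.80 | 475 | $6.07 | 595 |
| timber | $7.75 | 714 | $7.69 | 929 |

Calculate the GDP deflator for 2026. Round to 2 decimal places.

Nominal GDP 2026 = 25.65·683 + 62.42·730 + 6.07·595 + 7.69·929 = 73841.21.
Real GDP 2026 (at 2016 prices) = 20.13·683 + 37.28·730 + 3.80·595 + 7.75·929 = 50423.94.
Deflator = Nominal/Real × 100 = 73841.21/50423.94 × 100 = 146.441.

146.44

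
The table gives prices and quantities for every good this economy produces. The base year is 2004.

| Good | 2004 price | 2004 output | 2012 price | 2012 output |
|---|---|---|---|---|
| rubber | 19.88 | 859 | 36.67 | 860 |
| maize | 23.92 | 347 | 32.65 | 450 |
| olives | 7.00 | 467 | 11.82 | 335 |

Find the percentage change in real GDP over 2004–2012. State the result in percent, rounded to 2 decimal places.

Real GDP 2004 = Nominal GDP 2004 = 19.88·859 + 23.92·347 + 7.00·467 = 28646.16.
Real GDP 2012 (at 2004 prices) = 19.88·860 + 23.92·450 + 7.00·335 = 30205.80.
Real growth = 30205.80/28646.16 − 1 = 0.0544.

5.44%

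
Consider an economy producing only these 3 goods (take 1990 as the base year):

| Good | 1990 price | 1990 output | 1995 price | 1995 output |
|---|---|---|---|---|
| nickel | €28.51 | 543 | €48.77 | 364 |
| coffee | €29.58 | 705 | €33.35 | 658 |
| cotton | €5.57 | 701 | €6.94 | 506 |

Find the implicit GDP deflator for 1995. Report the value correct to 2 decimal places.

132.30

Nominal GDP 1995 = 48.77·364 + 33.35·658 + 6.94·506 = 43208.22.
Real GDP 1995 (at 1990 prices) = 28.51·364 + 29.58·658 + 5.57·506 = 32659.70.
Deflator = Nominal/Real × 100 = 43208.22/32659.70 × 100 = 132.298.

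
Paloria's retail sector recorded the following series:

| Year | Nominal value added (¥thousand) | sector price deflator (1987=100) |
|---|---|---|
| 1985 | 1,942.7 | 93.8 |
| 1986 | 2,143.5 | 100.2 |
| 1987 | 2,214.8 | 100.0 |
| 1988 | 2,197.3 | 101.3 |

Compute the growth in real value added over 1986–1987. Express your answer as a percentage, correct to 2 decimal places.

Real value added 1986 = 2143.5/1.002 = 2139.22.
Real value added 1987 = 2214.8/1.000 = 2214.80.
Change = 2214.80/2139.22 − 1 = 0.0353.

3.53%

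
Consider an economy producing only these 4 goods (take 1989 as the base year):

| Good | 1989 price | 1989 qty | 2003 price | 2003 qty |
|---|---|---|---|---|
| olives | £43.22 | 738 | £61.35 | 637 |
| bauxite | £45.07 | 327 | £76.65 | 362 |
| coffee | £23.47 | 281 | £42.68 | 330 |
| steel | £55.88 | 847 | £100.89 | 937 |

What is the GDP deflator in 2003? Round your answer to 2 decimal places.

Nominal GDP 2003 = 61.35·637 + 76.65·362 + 42.68·330 + 100.89·937 = 175445.58.
Real GDP 2003 (at 1989 prices) = 43.22·637 + 45.07·362 + 23.47·330 + 55.88·937 = 103951.14.
Deflator = Nominal/Real × 100 = 175445.58/103951.14 × 100 = 168.777.

168.78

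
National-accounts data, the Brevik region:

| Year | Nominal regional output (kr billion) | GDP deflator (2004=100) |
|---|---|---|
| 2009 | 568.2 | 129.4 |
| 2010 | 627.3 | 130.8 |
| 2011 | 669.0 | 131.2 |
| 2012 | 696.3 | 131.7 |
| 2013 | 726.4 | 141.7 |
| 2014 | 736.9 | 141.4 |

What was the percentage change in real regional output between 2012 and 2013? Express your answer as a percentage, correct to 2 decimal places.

-3.04%

Real regional output 2012 = 696.3/1.317 = 528.70.
Real regional output 2013 = 726.4/1.417 = 512.63.
Change = 512.63/528.70 − 1 = -0.0304.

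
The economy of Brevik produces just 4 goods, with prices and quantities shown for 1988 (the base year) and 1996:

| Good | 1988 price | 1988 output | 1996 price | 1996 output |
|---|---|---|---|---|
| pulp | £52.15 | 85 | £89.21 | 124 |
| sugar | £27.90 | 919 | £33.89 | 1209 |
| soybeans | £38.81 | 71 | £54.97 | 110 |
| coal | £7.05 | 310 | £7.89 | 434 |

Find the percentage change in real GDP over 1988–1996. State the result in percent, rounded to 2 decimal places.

35.74%

Real GDP 1988 = Nominal GDP 1988 = 52.15·85 + 27.90·919 + 38.81·71 + 7.05·310 = 35013.86.
Real GDP 1996 (at 1988 prices) = 52.15·124 + 27.90·1209 + 38.81·110 + 7.05·434 = 47526.50.
Real growth = 47526.50/35013.86 − 1 = 0.3574.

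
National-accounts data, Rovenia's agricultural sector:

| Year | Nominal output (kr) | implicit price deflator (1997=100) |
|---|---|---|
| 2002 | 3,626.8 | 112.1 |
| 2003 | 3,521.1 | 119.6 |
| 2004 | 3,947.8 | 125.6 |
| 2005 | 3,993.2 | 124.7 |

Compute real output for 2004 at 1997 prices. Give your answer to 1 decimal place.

kr 3,143.2

Real output 2004 = 3947.8 / 1.256 = 3143.15.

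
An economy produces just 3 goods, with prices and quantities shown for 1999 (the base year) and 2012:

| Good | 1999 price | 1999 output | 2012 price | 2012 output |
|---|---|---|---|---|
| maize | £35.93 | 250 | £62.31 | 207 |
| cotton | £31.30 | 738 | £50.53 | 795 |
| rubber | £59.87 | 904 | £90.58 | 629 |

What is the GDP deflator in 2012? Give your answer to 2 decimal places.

157.25

Nominal GDP 2012 = 62.31·207 + 50.53·795 + 90.58·629 = 110044.34.
Real GDP 2012 (at 1999 prices) = 35.93·207 + 31.30·795 + 59.87·629 = 69979.24.
Deflator = Nominal/Real × 100 = 110044.34/69979.24 × 100 = 157.253.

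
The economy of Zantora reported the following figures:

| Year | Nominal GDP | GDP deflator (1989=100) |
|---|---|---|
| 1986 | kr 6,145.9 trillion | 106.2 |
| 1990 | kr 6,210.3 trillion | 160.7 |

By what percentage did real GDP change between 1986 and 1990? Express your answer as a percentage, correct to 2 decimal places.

-33.22%

Real GDP 1986 = 6145.9 / 1.062 = 5787.10.
Real GDP 1990 = 6210.3 / 1.607 = 3864.53.
Real growth = 3864.53 / 5787.10 − 1 = -0.3322.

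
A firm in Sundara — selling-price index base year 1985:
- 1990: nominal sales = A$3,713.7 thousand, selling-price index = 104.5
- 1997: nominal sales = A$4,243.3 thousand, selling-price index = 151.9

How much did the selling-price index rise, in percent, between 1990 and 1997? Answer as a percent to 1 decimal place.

Price-level change = 151.9 / 104.5 − 1 = 0.4536.

45.4%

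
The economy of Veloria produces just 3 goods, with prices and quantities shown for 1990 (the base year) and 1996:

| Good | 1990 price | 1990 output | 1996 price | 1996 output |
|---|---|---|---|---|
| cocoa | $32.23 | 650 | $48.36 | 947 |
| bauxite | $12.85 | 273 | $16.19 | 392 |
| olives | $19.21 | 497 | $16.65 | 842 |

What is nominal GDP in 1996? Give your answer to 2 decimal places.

$66162.70

Nominal GDP 1996 = Σ (p_1996 × q_1996) = 48.36·947 + 16.19·392 + 16.65·842 = 66162.70.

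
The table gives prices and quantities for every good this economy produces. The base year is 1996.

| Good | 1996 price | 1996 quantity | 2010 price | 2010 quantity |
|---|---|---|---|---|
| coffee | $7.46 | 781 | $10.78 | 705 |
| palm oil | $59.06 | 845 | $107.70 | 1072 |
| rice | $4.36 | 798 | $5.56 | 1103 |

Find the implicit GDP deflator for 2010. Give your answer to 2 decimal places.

176.05

Nominal GDP 2010 = 10.78·705 + 107.70·1072 + 5.56·1103 = 129186.98.
Real GDP 2010 (at 1996 prices) = 7.46·705 + 59.06·1072 + 4.36·1103 = 73380.70.
Deflator = Nominal/Real × 100 = 129186.98/73380.70 × 100 = 176.050.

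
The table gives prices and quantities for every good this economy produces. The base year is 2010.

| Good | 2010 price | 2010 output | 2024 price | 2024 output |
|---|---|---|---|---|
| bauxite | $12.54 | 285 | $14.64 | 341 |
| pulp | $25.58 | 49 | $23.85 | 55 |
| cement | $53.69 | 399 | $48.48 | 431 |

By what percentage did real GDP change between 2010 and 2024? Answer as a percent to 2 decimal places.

Real GDP 2010 = Nominal GDP 2010 = 12.54·285 + 25.58·49 + 53.69·399 = 26249.63.
Real GDP 2024 (at 2010 prices) = 12.54·341 + 25.58·55 + 53.69·431 = 28823.43.
Real growth = 28823.43/26249.63 − 1 = 0.0981.

9.81%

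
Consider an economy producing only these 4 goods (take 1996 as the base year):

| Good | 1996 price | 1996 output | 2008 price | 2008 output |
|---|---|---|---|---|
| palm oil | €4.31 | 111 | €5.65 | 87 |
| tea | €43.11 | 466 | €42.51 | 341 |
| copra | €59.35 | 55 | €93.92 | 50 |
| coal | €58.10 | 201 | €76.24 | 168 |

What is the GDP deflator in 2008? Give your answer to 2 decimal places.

Nominal GDP 2008 = 5.65·87 + 42.51·341 + 93.92·50 + 76.24·168 = 32491.78.
Real GDP 2008 (at 1996 prices) = 4.31·87 + 43.11·341 + 59.35·50 + 58.10·168 = 27803.78.
Deflator = Nominal/Real × 100 = 32491.78/27803.78 × 100 = 116.861.

116.86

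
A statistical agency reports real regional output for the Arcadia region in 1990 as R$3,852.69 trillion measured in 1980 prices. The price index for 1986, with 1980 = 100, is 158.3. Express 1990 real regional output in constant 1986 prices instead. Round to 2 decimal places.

R$6,098.81 trillion

Real regional output in 1986 prices = Real regional output in 1980 prices × (P_1986/P_1980) = 3852.69 × 1.583 = 6098.81.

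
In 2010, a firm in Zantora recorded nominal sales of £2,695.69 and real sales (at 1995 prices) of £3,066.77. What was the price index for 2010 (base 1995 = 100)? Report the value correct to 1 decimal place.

price index = (Nominal / Real) × 100 = 2695.69 / 3066.77 × 100 = 87.90.

87.9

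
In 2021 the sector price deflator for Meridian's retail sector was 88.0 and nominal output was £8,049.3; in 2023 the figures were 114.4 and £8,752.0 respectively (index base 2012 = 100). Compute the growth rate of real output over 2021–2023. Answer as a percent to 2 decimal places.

Real output 2021 = 8049.3 / 0.880 = 9146.93.
Real output 2023 = 8752.0 / 1.144 = 7650.35.
Real growth = 7650.35 / 9146.93 − 1 = -0.1636.

-16.36%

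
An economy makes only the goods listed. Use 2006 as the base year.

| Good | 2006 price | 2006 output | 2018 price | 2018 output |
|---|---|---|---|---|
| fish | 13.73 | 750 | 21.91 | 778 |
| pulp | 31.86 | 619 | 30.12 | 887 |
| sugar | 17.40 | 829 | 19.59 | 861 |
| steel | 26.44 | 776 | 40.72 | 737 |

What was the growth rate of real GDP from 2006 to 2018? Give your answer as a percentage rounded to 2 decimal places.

13.01%

Real GDP 2006 = Nominal GDP 2006 = 13.73·750 + 31.86·619 + 17.40·829 + 26.44·776 = 64960.88.
Real GDP 2018 (at 2006 prices) = 13.73·778 + 31.86·887 + 17.40·861 + 26.44·737 = 73409.44.
Real growth = 73409.44/64960.88 − 1 = 0.1301.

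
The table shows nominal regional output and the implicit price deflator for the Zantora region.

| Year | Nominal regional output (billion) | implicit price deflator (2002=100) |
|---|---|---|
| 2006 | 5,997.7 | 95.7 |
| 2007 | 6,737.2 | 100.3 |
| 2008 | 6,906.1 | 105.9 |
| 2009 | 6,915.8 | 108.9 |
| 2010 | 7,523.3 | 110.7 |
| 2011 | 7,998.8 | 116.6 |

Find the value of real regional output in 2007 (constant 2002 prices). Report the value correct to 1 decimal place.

Real regional output 2007 = 6737.2 / 1.003 = 6717.05.

6,717.0 billion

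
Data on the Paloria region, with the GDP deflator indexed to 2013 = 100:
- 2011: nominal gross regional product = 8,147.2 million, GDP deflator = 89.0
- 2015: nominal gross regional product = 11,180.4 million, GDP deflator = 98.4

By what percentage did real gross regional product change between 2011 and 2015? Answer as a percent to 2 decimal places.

24.12%

Real gross regional product 2011 = 8147.2 / 0.890 = 9154.16.
Real gross regional product 2015 = 11180.4 / 0.984 = 11362.20.
Real growth = 11362.20 / 9154.16 − 1 = 0.2412.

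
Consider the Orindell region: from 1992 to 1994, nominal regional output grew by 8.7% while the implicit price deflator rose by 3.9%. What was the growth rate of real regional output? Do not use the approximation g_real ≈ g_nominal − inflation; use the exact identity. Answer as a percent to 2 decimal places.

(1 + g_nom) = (1 + g_real)(1 + π), so g_real = 1.0870 / 1.0390 − 1 = 0.04620.

4.62%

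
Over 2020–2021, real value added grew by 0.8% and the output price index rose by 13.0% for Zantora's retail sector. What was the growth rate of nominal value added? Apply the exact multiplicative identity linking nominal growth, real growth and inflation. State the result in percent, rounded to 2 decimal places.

13.90%

(1 + g_nom) = (1 + g_real)(1 + π) = 1.0080 × 1.1300 = 1.13904.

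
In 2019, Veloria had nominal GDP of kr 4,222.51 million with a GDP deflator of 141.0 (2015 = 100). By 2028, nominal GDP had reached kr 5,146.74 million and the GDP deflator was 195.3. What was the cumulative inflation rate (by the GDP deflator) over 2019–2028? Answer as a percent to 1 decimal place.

Price-level change = 195.3 / 141.0 − 1 = 0.3851.

38.5%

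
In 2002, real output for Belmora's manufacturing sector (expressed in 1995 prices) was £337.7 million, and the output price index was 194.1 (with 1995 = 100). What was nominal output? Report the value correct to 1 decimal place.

£655.5 million

Nominal output = Real × (output price index/100) = 337.7 × 1.941 = 655.48.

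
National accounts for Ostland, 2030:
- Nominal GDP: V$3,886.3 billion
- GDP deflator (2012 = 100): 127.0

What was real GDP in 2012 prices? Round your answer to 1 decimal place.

Real GDP = Nominal / (GDP deflator/100) = 3886.3 / 1.270 = 3060.08.

V$3,060.1 billion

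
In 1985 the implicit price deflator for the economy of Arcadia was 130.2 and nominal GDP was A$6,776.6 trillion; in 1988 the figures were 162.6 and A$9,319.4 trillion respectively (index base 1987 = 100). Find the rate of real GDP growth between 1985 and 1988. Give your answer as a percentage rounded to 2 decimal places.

Real GDP 1985 = 6776.6 / 1.302 = 5204.76.
Real GDP 1988 = 9319.4 / 1.626 = 5731.49.
Real growth = 5731.49 / 5204.76 − 1 = 0.1012.

10.12%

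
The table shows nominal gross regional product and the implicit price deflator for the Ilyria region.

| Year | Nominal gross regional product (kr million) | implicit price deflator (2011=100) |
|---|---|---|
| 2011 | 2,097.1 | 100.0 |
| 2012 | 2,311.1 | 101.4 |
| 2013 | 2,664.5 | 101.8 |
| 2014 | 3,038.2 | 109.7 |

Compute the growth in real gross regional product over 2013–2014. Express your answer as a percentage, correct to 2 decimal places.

5.81%

Real gross regional product 2013 = 2664.5/1.018 = 2617.39.
Real gross regional product 2014 = 3038.2/1.097 = 2769.55.
Change = 2769.55/2617.39 − 1 = 0.0581.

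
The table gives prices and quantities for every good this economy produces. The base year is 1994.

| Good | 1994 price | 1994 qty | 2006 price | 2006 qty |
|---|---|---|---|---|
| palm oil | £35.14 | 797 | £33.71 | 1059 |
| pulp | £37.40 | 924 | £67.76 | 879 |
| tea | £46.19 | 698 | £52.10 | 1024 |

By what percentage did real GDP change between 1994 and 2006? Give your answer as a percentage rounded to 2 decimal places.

23.82%

Real GDP 1994 = Nominal GDP 1994 = 35.14·797 + 37.40·924 + 46.19·698 = 94804.80.
Real GDP 2006 (at 1994 prices) = 35.14·1059 + 37.40·879 + 46.19·1024 = 117386.42.
Real growth = 117386.42/94804.80 − 1 = 0.2382.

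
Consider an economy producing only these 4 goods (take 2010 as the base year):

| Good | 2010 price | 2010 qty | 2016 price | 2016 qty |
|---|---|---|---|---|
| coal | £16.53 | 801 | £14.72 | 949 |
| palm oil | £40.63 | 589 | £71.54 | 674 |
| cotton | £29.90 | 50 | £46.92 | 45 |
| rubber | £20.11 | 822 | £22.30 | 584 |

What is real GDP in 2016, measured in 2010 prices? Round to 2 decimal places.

Real GDP 2016 = Σ (p_2010 × q_2016) = 16.53·949 + 40.63·674 + 29.90·45 + 20.11·584 = 56161.33.

£56161.33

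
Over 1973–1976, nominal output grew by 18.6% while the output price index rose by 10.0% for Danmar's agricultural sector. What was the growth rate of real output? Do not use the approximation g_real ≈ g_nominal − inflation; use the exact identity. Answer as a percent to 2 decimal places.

(1 + g_nom) = (1 + g_real)(1 + π), so g_real = 1.1860 / 1.1000 − 1 = 0.07818.

7.82%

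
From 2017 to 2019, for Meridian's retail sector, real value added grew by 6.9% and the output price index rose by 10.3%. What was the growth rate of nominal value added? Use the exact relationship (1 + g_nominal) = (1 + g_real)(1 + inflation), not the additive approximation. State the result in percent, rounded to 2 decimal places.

17.91%

(1 + g_nom) = (1 + g_real)(1 + π) = 1.0690 × 1.1030 = 1.17911.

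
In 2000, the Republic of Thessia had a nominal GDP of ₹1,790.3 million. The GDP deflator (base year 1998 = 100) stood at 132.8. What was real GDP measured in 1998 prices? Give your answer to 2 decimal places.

Real GDP = Nominal / (GDP deflator/100) = 1790.3 / 1.328 = 1348.12.

₹1,348.12 million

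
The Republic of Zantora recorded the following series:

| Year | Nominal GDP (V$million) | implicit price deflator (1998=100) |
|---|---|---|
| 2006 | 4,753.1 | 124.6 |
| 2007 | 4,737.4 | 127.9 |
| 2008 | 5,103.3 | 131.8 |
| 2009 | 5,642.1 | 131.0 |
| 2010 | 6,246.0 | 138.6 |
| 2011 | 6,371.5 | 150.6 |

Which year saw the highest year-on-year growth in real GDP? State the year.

2007: real = 4737.4/1.279 = 3703.99; growth vs 2006 (3814.69) = -2.90%.
2008: real = 5103.3/1.318 = 3872.00; growth vs 2007 (3703.99) = 4.54%.
2009: real = 5642.1/1.310 = 4306.95; growth vs 2008 (3872.00) = 11.23%.
2010: real = 6246.0/1.386 = 4506.49; growth vs 2009 (4306.95) = 4.63%.
2011: real = 6371.5/1.506 = 4230.74; growth vs 2010 (4506.49) = -6.12%.

2009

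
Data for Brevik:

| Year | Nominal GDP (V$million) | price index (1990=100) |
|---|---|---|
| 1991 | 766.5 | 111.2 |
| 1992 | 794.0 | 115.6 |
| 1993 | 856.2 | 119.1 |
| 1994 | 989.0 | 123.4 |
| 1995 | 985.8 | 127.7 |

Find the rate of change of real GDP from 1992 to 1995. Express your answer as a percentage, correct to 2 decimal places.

12.39%

Real GDP 1992 = 794.0/1.156 = 686.85.
Real GDP 1995 = 985.8/1.277 = 771.97.
Change = 771.97/686.85 − 1 = 0.1239.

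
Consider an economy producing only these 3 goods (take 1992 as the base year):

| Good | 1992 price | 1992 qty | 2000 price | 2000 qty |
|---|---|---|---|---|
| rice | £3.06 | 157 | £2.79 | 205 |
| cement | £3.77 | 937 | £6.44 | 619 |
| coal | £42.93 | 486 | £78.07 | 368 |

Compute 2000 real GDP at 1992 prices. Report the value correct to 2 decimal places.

Real GDP 2000 = Σ (p_1992 × q_2000) = 3.06·205 + 3.77·619 + 42.93·368 = 18759.17.

£18759.17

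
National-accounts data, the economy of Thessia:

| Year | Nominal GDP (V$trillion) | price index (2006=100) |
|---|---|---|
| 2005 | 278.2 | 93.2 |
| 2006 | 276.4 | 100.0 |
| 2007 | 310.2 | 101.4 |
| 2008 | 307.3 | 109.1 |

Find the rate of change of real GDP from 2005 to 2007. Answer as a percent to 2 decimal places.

2.49%

Real GDP 2005 = 278.2/0.932 = 298.50.
Real GDP 2007 = 310.2/1.014 = 305.92.
Change = 305.92/298.50 − 1 = 0.0249.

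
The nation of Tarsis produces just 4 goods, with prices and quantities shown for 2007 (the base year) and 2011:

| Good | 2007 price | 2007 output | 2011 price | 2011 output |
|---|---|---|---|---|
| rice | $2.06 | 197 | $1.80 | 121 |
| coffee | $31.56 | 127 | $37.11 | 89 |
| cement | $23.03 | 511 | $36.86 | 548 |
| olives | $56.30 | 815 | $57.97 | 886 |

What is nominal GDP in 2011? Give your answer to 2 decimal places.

$75081.29

Nominal GDP 2011 = Σ (p_2011 × q_2011) = 1.80·121 + 37.11·89 + 36.86·548 + 57.97·886 = 75081.29.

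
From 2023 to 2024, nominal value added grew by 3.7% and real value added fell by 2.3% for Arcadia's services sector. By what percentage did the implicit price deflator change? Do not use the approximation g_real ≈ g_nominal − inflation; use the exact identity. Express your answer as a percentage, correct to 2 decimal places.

6.14%

(1 + g_nom) = (1 + g_real)(1 + π), so π = 1.0370 / 0.9770 − 1 = 0.06141.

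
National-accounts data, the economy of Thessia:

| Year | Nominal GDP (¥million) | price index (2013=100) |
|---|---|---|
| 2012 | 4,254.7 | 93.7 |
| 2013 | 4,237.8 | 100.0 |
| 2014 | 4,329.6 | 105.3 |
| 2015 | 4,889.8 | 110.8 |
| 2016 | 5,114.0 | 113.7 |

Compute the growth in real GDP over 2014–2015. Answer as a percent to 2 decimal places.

Real GDP 2014 = 4329.6/1.053 = 4111.68.
Real GDP 2015 = 4889.8/1.108 = 4413.18.
Change = 4413.18/4111.68 − 1 = 0.0733.

7.33%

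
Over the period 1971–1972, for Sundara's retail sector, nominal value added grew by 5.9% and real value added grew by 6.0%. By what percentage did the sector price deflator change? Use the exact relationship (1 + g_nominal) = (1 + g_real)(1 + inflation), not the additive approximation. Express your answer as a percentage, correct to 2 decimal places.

(1 + g_nom) = (1 + g_real)(1 + π), so π = 1.0590 / 1.0600 − 1 = -0.00094.

-0.09%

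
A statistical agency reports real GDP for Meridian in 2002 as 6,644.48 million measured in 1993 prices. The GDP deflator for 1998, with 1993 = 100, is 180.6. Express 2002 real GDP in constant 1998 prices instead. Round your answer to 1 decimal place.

Real GDP in 1998 prices = Real GDP in 1993 prices × (P_1998/P_1993) = 6644.48 × 1.806 = 11999.93.

11,999.9 million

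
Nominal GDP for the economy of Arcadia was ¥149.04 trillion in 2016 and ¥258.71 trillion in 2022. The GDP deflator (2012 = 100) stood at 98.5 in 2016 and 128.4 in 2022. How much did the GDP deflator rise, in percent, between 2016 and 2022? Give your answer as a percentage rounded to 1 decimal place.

Price-level change = 128.4 / 98.5 − 1 = 0.3036.

30.4%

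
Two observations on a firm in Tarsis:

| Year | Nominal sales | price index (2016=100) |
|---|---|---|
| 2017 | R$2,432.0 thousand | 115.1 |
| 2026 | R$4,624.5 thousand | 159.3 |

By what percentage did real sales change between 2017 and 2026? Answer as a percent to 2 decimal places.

Deflate each year: 2017 → 2432.0/1.151 = 2112.95; 2026 → 4624.5/1.593 = 2903.01.
So real sales changed by 2903.01/2112.95 − 1 = 0.3739, i.e. 37.39%.

37.39%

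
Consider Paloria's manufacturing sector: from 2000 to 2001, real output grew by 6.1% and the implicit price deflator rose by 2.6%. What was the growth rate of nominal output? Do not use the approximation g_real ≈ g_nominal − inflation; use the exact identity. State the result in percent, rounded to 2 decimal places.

8.86%

(1 + g_nom) = (1 + g_real)(1 + π) = 1.0610 × 1.0260 = 1.08859.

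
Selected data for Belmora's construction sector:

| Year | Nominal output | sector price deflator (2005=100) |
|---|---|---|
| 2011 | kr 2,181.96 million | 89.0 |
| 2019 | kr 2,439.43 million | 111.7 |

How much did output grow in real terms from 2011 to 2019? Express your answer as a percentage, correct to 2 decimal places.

Deflate each year: 2011 → 2181.96/0.890 = 2451.64; 2019 → 2439.43/1.117 = 2183.91.
So real output changed by 2183.91/2451.64 − 1 = -0.1092, i.e. -10.92%.

-10.92%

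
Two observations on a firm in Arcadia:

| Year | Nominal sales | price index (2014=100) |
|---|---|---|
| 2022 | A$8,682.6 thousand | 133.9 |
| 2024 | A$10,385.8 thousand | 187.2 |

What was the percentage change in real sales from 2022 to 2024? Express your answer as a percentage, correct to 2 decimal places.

-14.44%

Real sales 2022 = 8682.6 / 1.339 = 6484.39.
Real sales 2024 = 10385.8 / 1.872 = 5547.97.
Real growth = 5547.97 / 6484.39 − 1 = -0.1444.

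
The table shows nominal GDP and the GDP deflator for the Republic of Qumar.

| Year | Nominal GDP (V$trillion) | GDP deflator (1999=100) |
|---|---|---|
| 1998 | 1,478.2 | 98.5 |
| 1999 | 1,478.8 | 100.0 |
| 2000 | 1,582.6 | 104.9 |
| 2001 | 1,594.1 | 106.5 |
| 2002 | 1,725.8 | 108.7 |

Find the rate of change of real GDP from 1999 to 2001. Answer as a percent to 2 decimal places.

Real GDP 1999 = 1478.8/1.000 = 1478.80.
Real GDP 2001 = 1594.1/1.065 = 1496.81.
Change = 1496.81/1478.80 − 1 = 0.0122.

1.22%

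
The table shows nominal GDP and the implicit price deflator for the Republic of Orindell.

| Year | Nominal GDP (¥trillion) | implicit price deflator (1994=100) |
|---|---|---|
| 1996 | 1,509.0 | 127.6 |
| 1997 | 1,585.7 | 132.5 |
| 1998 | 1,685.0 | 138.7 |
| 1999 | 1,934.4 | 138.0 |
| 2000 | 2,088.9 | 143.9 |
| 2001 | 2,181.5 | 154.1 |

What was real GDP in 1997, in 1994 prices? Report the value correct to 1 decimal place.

Real GDP 1997 = 1585.7 / 1.325 = 1196.75.

¥1,196.8 trillion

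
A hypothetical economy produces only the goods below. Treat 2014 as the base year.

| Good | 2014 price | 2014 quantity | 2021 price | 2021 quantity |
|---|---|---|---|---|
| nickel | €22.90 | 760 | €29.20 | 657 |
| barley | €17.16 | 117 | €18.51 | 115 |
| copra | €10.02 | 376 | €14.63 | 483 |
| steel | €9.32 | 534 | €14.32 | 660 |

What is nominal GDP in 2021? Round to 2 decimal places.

Nominal GDP 2021 = Σ (p_2021 × q_2021) = 29.20·657 + 18.51·115 + 14.63·483 + 14.32·660 = 37830.54.

€37830.54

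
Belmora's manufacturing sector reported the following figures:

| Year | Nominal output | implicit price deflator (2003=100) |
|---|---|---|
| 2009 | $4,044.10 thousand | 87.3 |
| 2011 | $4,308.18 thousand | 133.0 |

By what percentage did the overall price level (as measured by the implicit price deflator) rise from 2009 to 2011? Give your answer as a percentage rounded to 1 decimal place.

52.3%

Price-level change = 133.0 / 87.3 − 1 = 0.5235.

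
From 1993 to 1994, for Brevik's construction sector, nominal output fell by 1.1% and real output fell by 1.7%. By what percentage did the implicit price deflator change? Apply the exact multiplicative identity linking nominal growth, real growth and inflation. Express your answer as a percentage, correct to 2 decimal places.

(1 + g_nom) = (1 + g_real)(1 + π), so π = 0.9890 / 0.9830 − 1 = 0.00610.

0.61%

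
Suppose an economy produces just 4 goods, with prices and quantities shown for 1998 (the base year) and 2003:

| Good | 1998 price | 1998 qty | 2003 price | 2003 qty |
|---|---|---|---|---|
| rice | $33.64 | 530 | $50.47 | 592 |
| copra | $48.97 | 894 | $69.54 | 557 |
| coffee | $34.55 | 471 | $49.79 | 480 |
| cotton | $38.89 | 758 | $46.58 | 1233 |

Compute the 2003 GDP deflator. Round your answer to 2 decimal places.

Nominal GDP 2003 = 50.47·592 + 69.54·557 + 49.79·480 + 46.58·1233 = 149944.36.
Real GDP 2003 (at 1998 prices) = 33.64·592 + 48.97·557 + 34.55·480 + 38.89·1233 = 111726.54.
Deflator = Nominal/Real × 100 = 149944.36/111726.54 × 100 = 134.207.

134.21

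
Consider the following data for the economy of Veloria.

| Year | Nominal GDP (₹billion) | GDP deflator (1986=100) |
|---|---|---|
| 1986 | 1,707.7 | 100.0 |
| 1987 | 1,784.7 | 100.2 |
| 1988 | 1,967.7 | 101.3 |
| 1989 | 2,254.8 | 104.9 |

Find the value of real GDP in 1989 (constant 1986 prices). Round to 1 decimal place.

₹2,149.5 billion

Real GDP 1989 = 2254.8 / 1.049 = 2149.48.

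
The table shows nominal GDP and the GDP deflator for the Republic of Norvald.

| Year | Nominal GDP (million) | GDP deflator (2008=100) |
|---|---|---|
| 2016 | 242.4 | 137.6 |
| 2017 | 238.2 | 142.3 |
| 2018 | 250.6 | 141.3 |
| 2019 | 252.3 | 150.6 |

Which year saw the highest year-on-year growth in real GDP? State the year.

2018

2017: real = 238.2/1.423 = 167.39; growth vs 2016 (176.16) = -4.98%.
2018: real = 250.6/1.413 = 177.35; growth vs 2017 (167.39) = 5.95%.
2019: real = 252.3/1.506 = 167.53; growth vs 2018 (177.35) = -5.54%.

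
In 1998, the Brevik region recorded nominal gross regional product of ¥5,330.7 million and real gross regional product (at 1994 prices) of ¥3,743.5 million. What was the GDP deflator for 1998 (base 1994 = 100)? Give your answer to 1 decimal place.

GDP deflator = (Nominal / Real) × 100 = 5330.7 / 3743.5 × 100 = 142.40.

142.4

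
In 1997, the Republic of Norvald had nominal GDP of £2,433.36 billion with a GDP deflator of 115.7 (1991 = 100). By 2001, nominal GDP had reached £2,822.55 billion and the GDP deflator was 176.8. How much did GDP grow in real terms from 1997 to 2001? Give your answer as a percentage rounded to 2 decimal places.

Real GDP 1997 = 2433.36 / 1.157 = 2103.16.
Real GDP 2001 = 2822.55 / 1.768 = 1596.46.
Real growth = 1596.46 / 2103.16 − 1 = -0.2409.

-24.09%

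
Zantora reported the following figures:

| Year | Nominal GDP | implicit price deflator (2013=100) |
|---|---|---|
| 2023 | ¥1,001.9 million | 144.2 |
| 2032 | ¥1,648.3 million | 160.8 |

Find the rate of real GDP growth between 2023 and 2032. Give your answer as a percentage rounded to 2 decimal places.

Deflate each year: 2023 → 1001.9/1.442 = 694.80; 2032 → 1648.3/1.608 = 1025.06.
So real GDP changed by 1025.06/694.80 − 1 = 0.4753, i.e. 47.53%.

47.53%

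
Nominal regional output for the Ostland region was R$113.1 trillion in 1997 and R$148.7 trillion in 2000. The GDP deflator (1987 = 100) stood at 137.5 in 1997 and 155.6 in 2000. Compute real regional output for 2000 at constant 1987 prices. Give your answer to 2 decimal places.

R$95.57 trillion

Real regional output = Nominal / (GDP deflator/100) = 148.7 / 1.556 = 95.57.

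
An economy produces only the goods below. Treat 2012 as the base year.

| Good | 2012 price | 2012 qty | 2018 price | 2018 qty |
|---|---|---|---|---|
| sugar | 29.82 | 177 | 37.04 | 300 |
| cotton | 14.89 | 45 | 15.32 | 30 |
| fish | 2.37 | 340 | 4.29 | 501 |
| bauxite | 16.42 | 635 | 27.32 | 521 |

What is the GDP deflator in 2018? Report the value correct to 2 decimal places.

146.09

Nominal GDP 2018 = 37.04·300 + 15.32·30 + 4.29·501 + 27.32·521 = 27954.61.
Real GDP 2018 (at 2012 prices) = 29.82·300 + 14.89·30 + 2.37·501 + 16.42·521 = 19134.89.
Deflator = Nominal/Real × 100 = 27954.61/19134.89 × 100 = 146.092.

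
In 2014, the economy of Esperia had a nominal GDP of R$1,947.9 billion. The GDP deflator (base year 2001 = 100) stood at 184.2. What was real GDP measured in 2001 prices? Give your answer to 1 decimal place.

R$1,057.5 billion

Real GDP = Nominal / (GDP deflator/100) = 1947.9 / 1.842 = 1057.49.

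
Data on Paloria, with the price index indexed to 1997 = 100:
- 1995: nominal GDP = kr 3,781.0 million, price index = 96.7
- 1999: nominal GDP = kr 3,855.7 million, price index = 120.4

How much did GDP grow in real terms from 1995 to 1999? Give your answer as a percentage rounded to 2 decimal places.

-18.10%

Real GDP 1995 = 3781.0 / 0.967 = 3910.03.
Real GDP 1999 = 3855.7 / 1.204 = 3202.41.
Real growth = 3202.41 / 3910.03 − 1 = -0.1810.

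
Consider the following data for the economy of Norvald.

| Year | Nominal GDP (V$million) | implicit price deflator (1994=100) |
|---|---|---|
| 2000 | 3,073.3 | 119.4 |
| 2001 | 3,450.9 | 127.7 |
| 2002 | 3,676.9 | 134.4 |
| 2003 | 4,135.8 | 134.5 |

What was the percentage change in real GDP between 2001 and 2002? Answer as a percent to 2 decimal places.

Real GDP 2001 = 3450.9/1.277 = 2702.35.
Real GDP 2002 = 3676.9/1.344 = 2735.79.
Change = 2735.79/2702.35 − 1 = 0.0124.

1.24%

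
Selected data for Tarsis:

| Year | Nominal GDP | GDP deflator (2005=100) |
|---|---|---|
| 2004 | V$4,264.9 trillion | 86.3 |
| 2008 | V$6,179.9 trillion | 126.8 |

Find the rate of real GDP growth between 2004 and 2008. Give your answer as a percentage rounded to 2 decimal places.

Real GDP 2004 = 4264.9 / 0.863 = 4941.95.
Real GDP 2008 = 6179.9 / 1.268 = 4873.74.
Real growth = 4873.74 / 4941.95 − 1 = -0.0138.

-1.38%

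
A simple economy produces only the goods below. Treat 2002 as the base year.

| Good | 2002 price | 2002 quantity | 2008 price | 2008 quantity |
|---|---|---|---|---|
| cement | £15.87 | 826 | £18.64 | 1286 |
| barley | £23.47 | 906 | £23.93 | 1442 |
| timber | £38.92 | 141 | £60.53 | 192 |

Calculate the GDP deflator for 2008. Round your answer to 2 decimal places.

Nominal GDP 2008 = 18.64·1286 + 23.93·1442 + 60.53·192 = 70099.86.
Real GDP 2008 (at 2002 prices) = 15.87·1286 + 23.47·1442 + 38.92·192 = 61725.20.
Deflator = Nominal/Real × 100 = 70099.86/61725.20 × 100 = 113.568.

113.57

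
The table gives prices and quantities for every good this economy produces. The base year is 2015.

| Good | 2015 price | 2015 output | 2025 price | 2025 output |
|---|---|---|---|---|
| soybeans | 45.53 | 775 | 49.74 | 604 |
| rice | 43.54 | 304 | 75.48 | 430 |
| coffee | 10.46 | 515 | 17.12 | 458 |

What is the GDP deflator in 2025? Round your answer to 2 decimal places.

137.89

Nominal GDP 2025 = 49.74·604 + 75.48·430 + 17.12·458 = 70340.32.
Real GDP 2025 (at 2015 prices) = 45.53·604 + 43.54·430 + 10.46·458 = 51013.00.
Deflator = Nominal/Real × 100 = 70340.32/51013.00 × 100 = 137.887.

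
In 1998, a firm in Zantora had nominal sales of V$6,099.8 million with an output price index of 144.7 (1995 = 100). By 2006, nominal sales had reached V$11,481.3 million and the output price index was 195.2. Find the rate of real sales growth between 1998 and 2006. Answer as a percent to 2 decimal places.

39.53%

Deflate each year: 1998 → 6099.8/1.447 = 4215.48; 2006 → 11481.3/1.952 = 5881.81.
So real sales changed by 5881.81/4215.48 − 1 = 0.3953, i.e. 39.53%.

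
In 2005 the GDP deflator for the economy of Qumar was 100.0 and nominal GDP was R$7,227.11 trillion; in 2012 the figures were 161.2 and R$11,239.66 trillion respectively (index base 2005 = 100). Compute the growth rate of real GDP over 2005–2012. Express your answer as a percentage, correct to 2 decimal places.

-3.52%

Deflate each year: 2005 → 7227.11/1.000 = 7227.11; 2012 → 11239.66/1.612 = 6972.49.
So real GDP changed by 6972.49/7227.11 − 1 = -0.0352, i.e. -3.52%.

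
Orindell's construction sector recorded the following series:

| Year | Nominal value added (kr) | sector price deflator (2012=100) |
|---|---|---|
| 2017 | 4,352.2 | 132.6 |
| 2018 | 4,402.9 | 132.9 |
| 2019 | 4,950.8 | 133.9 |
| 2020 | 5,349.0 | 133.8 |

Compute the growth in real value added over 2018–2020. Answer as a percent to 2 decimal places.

20.67%

Real value added 2018 = 4402.9/1.329 = 3312.94.
Real value added 2020 = 5349.0/1.338 = 3997.76.
Change = 3997.76/3312.94 − 1 = 0.2067.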